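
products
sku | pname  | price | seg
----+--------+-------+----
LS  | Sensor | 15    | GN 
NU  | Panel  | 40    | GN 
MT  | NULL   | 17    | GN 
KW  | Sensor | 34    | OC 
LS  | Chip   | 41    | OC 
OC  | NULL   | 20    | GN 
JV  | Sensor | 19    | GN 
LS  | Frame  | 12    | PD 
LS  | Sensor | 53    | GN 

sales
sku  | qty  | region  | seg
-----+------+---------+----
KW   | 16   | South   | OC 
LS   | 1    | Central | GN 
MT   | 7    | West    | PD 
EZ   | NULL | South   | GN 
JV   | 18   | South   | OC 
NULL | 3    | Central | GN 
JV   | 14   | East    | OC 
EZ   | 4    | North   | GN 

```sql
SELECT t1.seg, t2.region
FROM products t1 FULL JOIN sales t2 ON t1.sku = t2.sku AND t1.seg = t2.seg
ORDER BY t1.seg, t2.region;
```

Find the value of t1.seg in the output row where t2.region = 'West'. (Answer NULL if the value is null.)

FULL OUTER JOIN keeps every row from both sides; unmatched rows get NULL for the other side's columns.
Matching on t1.sku = t2.sku AND t1.seg = t2.seg. A NULL in a compared column never satisfies the condition.
Matched pairs: 3; unmatched t1 rows kept: 6; unmatched t2 rows kept: 6.

NULL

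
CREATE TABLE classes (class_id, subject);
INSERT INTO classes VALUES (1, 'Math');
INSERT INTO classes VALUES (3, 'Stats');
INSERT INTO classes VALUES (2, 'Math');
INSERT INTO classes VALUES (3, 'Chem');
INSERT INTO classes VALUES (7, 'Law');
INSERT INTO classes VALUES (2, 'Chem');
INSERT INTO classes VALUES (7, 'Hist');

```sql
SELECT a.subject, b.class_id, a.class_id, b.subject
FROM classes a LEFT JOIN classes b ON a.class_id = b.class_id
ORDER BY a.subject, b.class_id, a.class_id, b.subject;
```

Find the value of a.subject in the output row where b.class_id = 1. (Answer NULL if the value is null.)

LEFT JOIN keeps every row from `classes a`; unmatched rows get NULL for `classes b`'s columns.
Matching on a.class_id = b.class_id.
- a (class_id=1) pairs with 1 row(s) of b.
- a (class_id=3) pairs with 2 row(s) of b.
- a (class_id=2) pairs with 2 row(s) of b.
- a (class_id=3) pairs with 2 row(s) of b.
- a (class_id=7) pairs with 2 row(s) of b.
- a (class_id=2) pairs with 2 row(s) of b.
- a (class_id=7) pairs with 2 row(s) of b.

Math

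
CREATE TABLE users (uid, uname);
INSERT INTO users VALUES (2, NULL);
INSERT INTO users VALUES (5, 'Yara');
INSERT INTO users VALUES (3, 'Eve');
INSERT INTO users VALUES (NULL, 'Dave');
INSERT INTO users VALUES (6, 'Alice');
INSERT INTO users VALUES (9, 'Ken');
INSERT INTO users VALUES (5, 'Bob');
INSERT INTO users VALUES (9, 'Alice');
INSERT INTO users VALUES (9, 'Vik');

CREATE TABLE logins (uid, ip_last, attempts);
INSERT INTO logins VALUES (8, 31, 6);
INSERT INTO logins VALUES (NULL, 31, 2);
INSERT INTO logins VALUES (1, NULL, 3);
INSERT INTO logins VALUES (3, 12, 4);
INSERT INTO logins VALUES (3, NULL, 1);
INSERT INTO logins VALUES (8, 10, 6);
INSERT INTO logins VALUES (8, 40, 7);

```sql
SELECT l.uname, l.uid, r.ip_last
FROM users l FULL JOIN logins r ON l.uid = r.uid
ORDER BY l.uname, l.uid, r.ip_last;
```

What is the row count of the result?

15

FULL OUTER JOIN keeps every row from both sides; unmatched rows get NULL for the other side's columns.
Matching on l.uid = r.uid. A NULL in a compared column never satisfies the condition.
- l[0] uid=2 → no match; kept with NULLs on the r side.
- l[1] uid=5 → no match; kept with NULLs on the r side.
- l[2] uid=3 → 2 match(es) in r → 2 row(s).
- l[3] uid=NULL → no match; kept with NULLs on the r side.
- l[4] uid=6 → no match; kept with NULLs on the r side.
- l[5] uid=9 → no match; kept with NULLs on the r side.
- l[6] uid=5 → no match; kept with NULLs on the r side.
- l[7] uid=9 → no match; kept with NULLs on the r side.
- l[8] uid=9 → no match; kept with NULLs on the r side.
- 5 r row(s) had no l match → kept, l columns NULL.
Total: 2 matched + 13 padded = 15 rows.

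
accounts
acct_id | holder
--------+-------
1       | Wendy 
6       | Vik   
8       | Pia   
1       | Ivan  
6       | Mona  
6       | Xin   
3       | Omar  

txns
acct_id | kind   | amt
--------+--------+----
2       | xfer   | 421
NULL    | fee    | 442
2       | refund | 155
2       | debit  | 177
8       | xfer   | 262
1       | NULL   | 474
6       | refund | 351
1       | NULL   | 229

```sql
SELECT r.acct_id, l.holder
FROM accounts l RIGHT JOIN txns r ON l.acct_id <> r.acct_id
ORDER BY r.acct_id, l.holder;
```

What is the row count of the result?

RIGHT JOIN keeps every row from `txns`; unmatched rows get NULL for `accounts`'s columns.
Matching on l.acct_id <> r.acct_id. A NULL in a compared column never satisfies the condition.
Matched pairs: 41; unmatched r rows kept: 1.
Total: 41 matched + 1 padded = 42 rows.

42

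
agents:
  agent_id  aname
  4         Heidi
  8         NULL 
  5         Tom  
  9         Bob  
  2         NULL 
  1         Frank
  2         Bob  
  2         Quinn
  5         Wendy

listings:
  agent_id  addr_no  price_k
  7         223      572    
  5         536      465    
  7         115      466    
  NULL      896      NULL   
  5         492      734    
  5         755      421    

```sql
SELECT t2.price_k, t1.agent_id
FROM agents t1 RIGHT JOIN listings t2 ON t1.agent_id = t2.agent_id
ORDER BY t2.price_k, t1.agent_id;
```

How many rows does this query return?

RIGHT JOIN keeps every row from `listings`; unmatched rows get NULL for `agents`'s columns.
Matching on t1.agent_id = t2.agent_id. A NULL in a compared column never satisfies the condition.
- t1[0] agent_id=4 → no match.
- t1[1] agent_id=8 → no match.
- t1[2] agent_id=5 → 3 match(es) in t2 → 3 row(s).
- t1[3] agent_id=9 → no match.
- t1[4] agent_id=2 → no match.
- t1[5] agent_id=1 → no match.
- t1[6] agent_id=2 → no match.
- t1[7] agent_id=2 → no match.
- t1[8] agent_id=5 → 3 match(es) in t2 → 3 row(s).
- 3 row(s) from t2 found no t1 partner → padded with NULL.
Total: 6 matched + 3 padded = 9 rows.

9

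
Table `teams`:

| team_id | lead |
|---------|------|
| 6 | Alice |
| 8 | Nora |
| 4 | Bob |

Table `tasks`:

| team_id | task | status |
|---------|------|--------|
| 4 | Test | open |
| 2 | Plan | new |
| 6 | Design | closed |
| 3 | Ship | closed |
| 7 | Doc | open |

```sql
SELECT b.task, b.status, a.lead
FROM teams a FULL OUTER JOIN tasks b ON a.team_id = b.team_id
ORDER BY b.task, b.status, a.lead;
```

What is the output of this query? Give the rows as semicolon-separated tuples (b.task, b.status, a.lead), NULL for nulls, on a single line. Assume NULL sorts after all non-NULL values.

FULL OUTER JOIN keeps every row from both sides; unmatched rows get NULL for the other side's columns.
Matching on a.team_id = b.team_id.
- a (team_id=6) pairs with 1 row(s) of b.
- a (team_id=8) has no partner → padded with NULL.
- a (team_id=4) pairs with 1 row(s) of b.
- 3 row(s) from b found no a partner → padded with NULL.
After projecting and ordering:
b.task | b.status | a.lead
Design | closed | Alice
Doc | open | NULL
Plan | new | NULL
Ship | closed | NULL
Test | open | Bob
NULL | NULL | Nora

(Design, closed, Alice); (Doc, open, NULL); (Plan, new, NULL); (Ship, closed, NULL); (Test, open, Bob); (NULL, NULL, Nora)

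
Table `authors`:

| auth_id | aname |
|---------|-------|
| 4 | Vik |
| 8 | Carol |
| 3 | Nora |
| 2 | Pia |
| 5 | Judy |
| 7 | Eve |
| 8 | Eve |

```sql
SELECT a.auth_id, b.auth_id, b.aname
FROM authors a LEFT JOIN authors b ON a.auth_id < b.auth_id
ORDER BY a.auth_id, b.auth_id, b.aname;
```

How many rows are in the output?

LEFT JOIN keeps every row from `authors a`; unmatched rows get NULL for `authors b`'s columns.
Matching on a.auth_id < b.auth_id.
- a (auth_id=4) pairs with 4 row(s) of b.
- a (auth_id=8) has no partner → padded with NULL.
- a (auth_id=3) pairs with 5 row(s) of b.
- a (auth_id=2) pairs with 6 row(s) of b.
- a (auth_id=5) pairs with 3 row(s) of b.
- a (auth_id=7) pairs with 2 row(s) of b.
- a (auth_id=8) has no partner → padded with NULL.
Total: 20 matched + 2 padded = 22 rows.

22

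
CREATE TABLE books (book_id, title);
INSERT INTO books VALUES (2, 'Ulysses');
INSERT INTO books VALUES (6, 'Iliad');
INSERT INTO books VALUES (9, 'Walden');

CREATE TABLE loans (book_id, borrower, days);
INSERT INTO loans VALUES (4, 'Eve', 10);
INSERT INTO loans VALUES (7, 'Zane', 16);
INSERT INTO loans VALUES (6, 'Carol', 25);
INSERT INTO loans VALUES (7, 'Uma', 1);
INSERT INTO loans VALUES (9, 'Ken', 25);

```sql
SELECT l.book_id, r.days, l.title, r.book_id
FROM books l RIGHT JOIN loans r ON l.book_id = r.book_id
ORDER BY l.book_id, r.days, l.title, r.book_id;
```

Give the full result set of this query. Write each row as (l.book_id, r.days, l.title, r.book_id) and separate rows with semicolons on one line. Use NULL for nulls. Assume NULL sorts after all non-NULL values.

(6, 25, Iliad, 6); (9, 25, Walden, 9); (NULL, 1, NULL, 7); (NULL, 10, NULL, 4); (NULL, 16, NULL, 7)

RIGHT JOIN keeps every row from `loans`; unmatched rows get NULL for `books`'s columns.
Matching on l.book_id = r.book_id.
- book_id=2: no matching r row.
- book_id=6: 1 matching r row(s), so 1 row(s) emitted.
- book_id=9: 1 matching r row(s), so 1 row(s) emitted.
- 3 row(s) from r found no l partner → padded with NULL.
After projecting and ordering:
l.book_id | r.days | l.title | r.book_id
6 | 25 | Iliad | 6
9 | 25 | Walden | 9
NULL | 1 | NULL | 7
NULL | 10 | NULL | 4
NULL | 16 | NULL | 7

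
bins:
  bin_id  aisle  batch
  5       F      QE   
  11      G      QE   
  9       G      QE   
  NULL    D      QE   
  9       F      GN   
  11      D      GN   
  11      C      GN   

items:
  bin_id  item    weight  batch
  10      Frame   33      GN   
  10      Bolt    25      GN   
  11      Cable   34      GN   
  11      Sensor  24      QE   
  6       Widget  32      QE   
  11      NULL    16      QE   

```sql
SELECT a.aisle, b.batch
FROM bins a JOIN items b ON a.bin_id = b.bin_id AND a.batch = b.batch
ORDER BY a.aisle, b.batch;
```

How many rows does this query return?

4

INNER JOIN keeps only pairs where the ON condition holds.
Matching on a.bin_id = b.bin_id AND a.batch = b.batch. A NULL in a compared column never satisfies the condition.
Matched pairs: 4.
Total: 4 rows.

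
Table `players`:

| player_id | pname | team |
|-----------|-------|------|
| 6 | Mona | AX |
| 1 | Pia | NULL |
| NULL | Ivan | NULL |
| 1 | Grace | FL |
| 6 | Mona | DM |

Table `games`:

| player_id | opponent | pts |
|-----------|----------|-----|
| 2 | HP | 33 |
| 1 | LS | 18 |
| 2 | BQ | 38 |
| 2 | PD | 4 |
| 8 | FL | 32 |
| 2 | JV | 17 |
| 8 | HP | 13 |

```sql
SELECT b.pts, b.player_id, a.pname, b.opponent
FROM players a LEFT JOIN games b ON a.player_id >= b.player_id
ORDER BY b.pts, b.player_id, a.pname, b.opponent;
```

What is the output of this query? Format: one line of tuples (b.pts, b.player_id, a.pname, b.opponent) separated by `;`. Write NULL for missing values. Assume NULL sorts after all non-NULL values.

LEFT JOIN keeps every row from `players`; unmatched rows get NULL for `games`'s columns.
Matching on a.player_id >= b.player_id. A NULL in a compared column never satisfies the condition.
- a (player_id=6) pairs with 5 row(s) of b.
- a (player_id=1) pairs with 1 row(s) of b.
- a (player_id=NULL) has no partner → padded with NULL.
- a (player_id=1) pairs with 1 row(s) of b.
- a (player_id=6) pairs with 5 row(s) of b.

(4, 2, Mona, PD); (4, 2, Mona, PD); (17, 2, Mona, JV); (17, 2, Mona, JV); (18, 1, Grace, LS); (18, 1, Mona, LS); (18, 1, Mona, LS); (18, 1, Pia, LS); (33, 2, Mona, HP); (33, 2, Mona, HP); (38, 2, Mona, BQ); (38, 2, Mona, BQ); (NULL, NULL, Ivan, NULL)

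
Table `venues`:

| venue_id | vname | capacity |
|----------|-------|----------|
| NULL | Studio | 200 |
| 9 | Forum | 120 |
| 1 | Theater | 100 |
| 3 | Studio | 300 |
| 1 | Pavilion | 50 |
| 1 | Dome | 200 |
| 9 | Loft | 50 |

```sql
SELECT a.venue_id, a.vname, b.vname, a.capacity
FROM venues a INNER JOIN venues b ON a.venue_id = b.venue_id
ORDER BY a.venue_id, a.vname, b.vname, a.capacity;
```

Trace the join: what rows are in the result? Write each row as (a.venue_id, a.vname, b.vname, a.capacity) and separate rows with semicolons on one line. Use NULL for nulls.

INNER JOIN keeps only pairs where the ON condition holds.
Matching on a.venue_id = b.venue_id. A NULL in a compared column never satisfies the condition.
- a (venue_id=NULL) has no partner → excluded.
- a (venue_id=9) pairs with 2 row(s) of b.
- a (venue_id=1) pairs with 3 row(s) of b.
- a (venue_id=3) pairs with 1 row(s) of b.
- a (venue_id=1) pairs with 3 row(s) of b.
- a (venue_id=1) pairs with 3 row(s) of b.
- a (venue_id=9) pairs with 2 row(s) of b.

(1, Dome, Dome, 200); (1, Dome, Pavilion, 200); (1, Dome, Theater, 200); (1, Pavilion, Dome, 50); (1, Pavilion, Pavilion, 50); (1, Pavilion, Theater, 50); (1, Theater, Dome, 100); (1, Theater, Pavilion, 100); (1, Theater, Theater, 100); (3, Studio, Studio, 300); (9, Forum, Forum, 120); (9, Forum, Loft, 120); (9, Loft, Forum, 50); (9, Loft, Loft, 50)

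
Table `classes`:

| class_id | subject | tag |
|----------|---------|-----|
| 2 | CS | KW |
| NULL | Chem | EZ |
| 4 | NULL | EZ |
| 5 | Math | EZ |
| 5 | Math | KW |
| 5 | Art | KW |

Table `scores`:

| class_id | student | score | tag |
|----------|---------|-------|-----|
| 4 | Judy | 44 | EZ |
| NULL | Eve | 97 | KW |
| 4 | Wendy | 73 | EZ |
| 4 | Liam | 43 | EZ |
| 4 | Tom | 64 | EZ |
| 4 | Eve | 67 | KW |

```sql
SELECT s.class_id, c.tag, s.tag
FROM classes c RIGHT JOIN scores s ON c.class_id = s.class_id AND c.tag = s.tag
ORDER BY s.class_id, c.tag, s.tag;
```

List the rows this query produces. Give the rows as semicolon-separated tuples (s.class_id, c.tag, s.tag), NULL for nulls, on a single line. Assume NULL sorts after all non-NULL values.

RIGHT JOIN keeps every row from `scores`; unmatched rows get NULL for `classes`'s columns.
Matching on c.class_id = s.class_id AND c.tag = s.tag. A NULL in a compared column never satisfies the condition.
- class_id=2, tag=KW: no matching s row.
- class_id=NULL, tag=EZ: no matching s row.
- class_id=4, tag=EZ: 4 matching s row(s), so 4 row(s) emitted.
- class_id=5, tag=EZ: no matching s row.
- class_id=5, tag=KW: no matching s row.
- class_id=5, tag=KW: no matching s row.
- plus 2 unmatched s row(s), each kept with NULL c columns.
After projecting and ordering:
s.class_id | c.tag | s.tag
4 | EZ | EZ
4 | EZ | EZ
4 | EZ | EZ
4 | EZ | EZ
4 | NULL | KW
NULL | NULL | KW

(4, EZ, EZ); (4, EZ, EZ); (4, EZ, EZ); (4, EZ, EZ); (4, NULL, KW); (NULL, NULL, KW)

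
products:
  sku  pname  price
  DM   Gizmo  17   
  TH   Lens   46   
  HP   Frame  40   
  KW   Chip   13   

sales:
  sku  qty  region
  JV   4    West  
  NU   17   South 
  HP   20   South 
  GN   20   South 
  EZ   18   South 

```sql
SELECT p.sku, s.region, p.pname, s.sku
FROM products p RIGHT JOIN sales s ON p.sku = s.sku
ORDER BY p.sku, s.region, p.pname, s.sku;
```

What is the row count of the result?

5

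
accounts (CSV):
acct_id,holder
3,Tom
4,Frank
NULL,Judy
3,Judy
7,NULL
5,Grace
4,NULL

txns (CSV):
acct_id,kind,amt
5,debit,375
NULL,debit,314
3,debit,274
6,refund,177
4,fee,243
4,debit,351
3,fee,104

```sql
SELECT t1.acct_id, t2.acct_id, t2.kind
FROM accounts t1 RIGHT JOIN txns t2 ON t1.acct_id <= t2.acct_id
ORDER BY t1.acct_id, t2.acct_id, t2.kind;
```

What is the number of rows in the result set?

23

RIGHT JOIN keeps every row from `txns`; unmatched rows get NULL for `accounts`'s columns.
Matching on t1.acct_id <= t2.acct_id. A NULL in a compared column never satisfies the condition.
- t1[0] acct_id=3 → 6 match(es) in t2 → 6 row(s).
- t1[1] acct_id=4 → 4 match(es) in t2 → 4 row(s).
- t1[2] acct_id=NULL → no match.
- t1[3] acct_id=3 → 6 match(es) in t2 → 6 row(s).
- t1[4] acct_id=7 → no match.
- t1[5] acct_id=5 → 2 match(es) in t2 → 2 row(s).
- t1[6] acct_id=4 → 4 match(es) in t2 → 4 row(s).
- 1 row(s) from t2 found no t1 partner → padded with NULL.
Total: 22 matched + 1 padded = 23 rows.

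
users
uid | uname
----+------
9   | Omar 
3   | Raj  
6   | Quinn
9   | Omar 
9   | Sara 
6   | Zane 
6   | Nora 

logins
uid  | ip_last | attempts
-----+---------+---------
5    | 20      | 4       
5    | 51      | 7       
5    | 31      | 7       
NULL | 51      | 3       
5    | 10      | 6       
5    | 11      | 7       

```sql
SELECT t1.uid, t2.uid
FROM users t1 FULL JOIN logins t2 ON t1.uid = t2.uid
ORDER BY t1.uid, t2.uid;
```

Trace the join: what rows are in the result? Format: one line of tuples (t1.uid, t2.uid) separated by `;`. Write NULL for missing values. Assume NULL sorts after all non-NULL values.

(3, NULL); (6, NULL); (6, NULL); (6, NULL); (9, NULL); (9, NULL); (9, NULL); (NULL, 5); (NULL, 5); (NULL, 5); (NULL, 5); (NULL, 5); (NULL, NULL)

FULL OUTER JOIN keeps every row from both sides; unmatched rows get NULL for the other side's columns.
Matching on t1.uid = t2.uid. A NULL in a compared column never satisfies the condition.
- t1 (uid=9) has no partner → padded with NULL.
- t1 (uid=3) has no partner → padded with NULL.
- t1 (uid=6) has no partner → padded with NULL.
- t1 (uid=9) has no partner → padded with NULL.
- t1 (uid=9) has no partner → padded with NULL.
- t1 (uid=6) has no partner → padded with NULL.
- t1 (uid=6) has no partner → padded with NULL.
- 6 t2 row(s) had no t1 match → kept, t1 columns NULL.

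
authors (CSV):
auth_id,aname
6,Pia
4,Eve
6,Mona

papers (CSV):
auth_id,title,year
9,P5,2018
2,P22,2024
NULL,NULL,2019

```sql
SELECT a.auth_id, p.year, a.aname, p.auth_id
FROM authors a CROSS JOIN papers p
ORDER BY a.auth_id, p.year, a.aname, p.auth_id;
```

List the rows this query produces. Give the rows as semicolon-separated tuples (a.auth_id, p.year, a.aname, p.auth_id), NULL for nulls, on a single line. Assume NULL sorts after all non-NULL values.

CROSS JOIN pairs every row of `authors` with every row of `papers`: 3 × 3 = 9 rows.
After projecting and ordering:
a.auth_id | p.year | a.aname | p.auth_id
4 | 2018 | Eve | 9
4 | 2019 | Eve | NULL
4 | 2024 | Eve | 2
6 | 2018 | Mona | 9
6 | 2018 | Pia | 9
6 | 2019 | Mona | NULL
6 | 2019 | Pia | NULL
6 | 2024 | Mona | 2
6 | 2024 | Pia | 2

(4, 2018, Eve, 9); (4, 2019, Eve, NULL); (4, 2024, Eve, 2); (6, 2018, Mona, 9); (6, 2018, Pia, 9); (6, 2019, Mona, NULL); (6, 2019, Pia, NULL); (6, 2024, Mona, 2); (6, 2024, Pia, 2)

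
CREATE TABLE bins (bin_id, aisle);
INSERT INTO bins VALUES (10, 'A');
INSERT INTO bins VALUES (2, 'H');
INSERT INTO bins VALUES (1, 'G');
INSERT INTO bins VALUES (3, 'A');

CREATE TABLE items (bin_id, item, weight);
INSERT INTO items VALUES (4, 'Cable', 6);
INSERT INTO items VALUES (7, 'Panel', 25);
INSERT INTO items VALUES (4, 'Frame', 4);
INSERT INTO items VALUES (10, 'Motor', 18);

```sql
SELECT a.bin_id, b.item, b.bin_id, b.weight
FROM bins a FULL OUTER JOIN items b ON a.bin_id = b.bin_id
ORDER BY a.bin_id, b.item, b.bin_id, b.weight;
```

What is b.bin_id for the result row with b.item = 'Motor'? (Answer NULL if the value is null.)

FULL OUTER JOIN keeps every row from both sides; unmatched rows get NULL for the other side's columns.
Matching on a.bin_id = b.bin_id.
Matched pairs: 1; unmatched a rows kept: 3; unmatched b rows kept: 3.

10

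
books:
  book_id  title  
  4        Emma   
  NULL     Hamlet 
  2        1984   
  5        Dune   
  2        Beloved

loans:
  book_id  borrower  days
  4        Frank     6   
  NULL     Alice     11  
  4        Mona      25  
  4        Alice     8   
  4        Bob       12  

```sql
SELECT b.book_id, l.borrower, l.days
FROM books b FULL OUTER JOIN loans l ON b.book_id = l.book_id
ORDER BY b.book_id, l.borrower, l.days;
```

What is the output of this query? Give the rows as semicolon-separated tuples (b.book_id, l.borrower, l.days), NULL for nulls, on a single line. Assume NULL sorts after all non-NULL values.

(2, NULL, NULL); (2, NULL, NULL); (4, Alice, 8); (4, Bob, 12); (4, Frank, 6); (4, Mona, 25); (5, NULL, NULL); (NULL, Alice, 11); (NULL, NULL, NULL)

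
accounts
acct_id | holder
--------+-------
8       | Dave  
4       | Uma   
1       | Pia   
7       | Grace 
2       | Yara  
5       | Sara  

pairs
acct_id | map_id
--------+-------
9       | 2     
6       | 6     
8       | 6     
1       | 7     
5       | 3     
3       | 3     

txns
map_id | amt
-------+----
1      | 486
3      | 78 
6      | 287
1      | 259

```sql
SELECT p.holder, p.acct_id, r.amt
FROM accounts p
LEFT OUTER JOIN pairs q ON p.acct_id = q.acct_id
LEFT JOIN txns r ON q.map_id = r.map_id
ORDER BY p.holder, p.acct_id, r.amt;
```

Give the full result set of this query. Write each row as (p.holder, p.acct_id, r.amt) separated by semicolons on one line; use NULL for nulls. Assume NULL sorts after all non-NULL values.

(Dave, 8, 287); (Grace, 7, NULL); (Pia, 1, NULL); (Sara, 5, 78); (Uma, 4, NULL); (Yara, 2, NULL)

Joins associate left-to-right: accounts LEFT JOIN pairs on acct_id gives 6 intermediate row(s).
Then LEFT JOIN `txns r` on map_id: each of those 6 rows is kept; rows whose q.map_id has no match in r get NULL for r's columns.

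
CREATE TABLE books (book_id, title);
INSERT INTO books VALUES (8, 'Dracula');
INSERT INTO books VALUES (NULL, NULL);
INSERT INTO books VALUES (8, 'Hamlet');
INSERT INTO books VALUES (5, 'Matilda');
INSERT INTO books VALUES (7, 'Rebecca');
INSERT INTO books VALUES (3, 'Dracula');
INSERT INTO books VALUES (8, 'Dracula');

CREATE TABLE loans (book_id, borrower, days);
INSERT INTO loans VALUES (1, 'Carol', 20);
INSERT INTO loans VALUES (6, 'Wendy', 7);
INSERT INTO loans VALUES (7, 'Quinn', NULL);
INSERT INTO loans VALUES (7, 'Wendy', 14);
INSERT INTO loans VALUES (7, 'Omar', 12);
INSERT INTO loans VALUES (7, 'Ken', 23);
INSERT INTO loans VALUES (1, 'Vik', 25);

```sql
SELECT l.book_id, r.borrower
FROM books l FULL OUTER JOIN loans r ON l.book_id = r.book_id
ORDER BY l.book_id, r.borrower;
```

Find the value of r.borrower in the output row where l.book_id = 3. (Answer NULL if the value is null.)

FULL OUTER JOIN keeps every row from both sides; unmatched rows get NULL for the other side's columns.
Matching on l.book_id = r.book_id. A NULL in a compared column never satisfies the condition.
Matched pairs: 4; unmatched l rows kept: 6; unmatched r rows kept: 3.

NULL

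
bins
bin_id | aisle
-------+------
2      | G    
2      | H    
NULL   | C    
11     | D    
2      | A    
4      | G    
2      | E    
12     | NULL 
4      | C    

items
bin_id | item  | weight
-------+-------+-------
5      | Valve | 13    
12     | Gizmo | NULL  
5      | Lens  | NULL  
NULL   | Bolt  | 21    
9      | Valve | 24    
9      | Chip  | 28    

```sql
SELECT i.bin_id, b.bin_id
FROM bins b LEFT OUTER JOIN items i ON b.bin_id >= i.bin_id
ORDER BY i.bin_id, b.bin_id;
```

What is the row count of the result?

16

LEFT JOIN keeps every row from `bins`; unmatched rows get NULL for `items`'s columns.
Matching on b.bin_id >= i.bin_id. A NULL in a compared column never satisfies the condition.
- b row (bin_id=2): no match → kept, i columns NULL.
- b row (bin_id=2): no match → kept, i columns NULL.
- b row (bin_id=NULL): no match → kept, i columns NULL.
- b row (bin_id=11): matches 4 i row(s) → 4 output row(s).
- b row (bin_id=2): no match → kept, i columns NULL.
- b row (bin_id=4): no match → kept, i columns NULL.
- b row (bin_id=2): no match → kept, i columns NULL.
- b row (bin_id=12): matches 5 i row(s) → 5 output row(s).
- b row (bin_id=4): no match → kept, i columns NULL.
Total: 9 matched + 7 padded = 16 rows.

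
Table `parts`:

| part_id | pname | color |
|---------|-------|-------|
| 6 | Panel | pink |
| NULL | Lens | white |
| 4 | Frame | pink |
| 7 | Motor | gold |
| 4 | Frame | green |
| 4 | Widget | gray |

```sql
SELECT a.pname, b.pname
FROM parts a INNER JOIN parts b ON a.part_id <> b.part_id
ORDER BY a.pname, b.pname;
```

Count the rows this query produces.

INNER JOIN keeps only pairs where the ON condition holds.
Matching on a.part_id <> b.part_id. A NULL in a compared column never satisfies the condition.
- part_id=6: 4 matching b row(s), so 4 row(s) emitted.
- part_id=NULL: no matching b row, dropped.
- part_id=4: 2 matching b row(s), so 2 row(s) emitted.
- part_id=7: 4 matching b row(s), so 4 row(s) emitted.
- part_id=4: 2 matching b row(s), so 2 row(s) emitted.
- part_id=4: 2 matching b row(s), so 2 row(s) emitted.
Total: 14 rows.

14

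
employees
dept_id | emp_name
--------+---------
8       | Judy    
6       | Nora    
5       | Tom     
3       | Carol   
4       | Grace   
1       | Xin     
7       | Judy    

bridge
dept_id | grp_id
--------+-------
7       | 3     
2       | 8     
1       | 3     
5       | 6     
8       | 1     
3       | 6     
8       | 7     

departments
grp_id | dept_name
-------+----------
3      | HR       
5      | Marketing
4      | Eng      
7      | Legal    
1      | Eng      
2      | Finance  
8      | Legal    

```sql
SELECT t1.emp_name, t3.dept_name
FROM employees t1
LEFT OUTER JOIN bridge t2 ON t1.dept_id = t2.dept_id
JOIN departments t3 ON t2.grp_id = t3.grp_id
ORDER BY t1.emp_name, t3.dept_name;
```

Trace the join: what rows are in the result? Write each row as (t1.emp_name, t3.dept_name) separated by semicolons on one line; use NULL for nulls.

Evaluate left to right. First `employees t1 LEFT JOIN bridge t2` on dept_id: 8 row(s).
Then INNER JOIN `departments t3` on grp_id: keep only rows whose t2.grp_id appears in t3.

(Judy, Eng); (Judy, HR); (Judy, Legal); (Xin, HR)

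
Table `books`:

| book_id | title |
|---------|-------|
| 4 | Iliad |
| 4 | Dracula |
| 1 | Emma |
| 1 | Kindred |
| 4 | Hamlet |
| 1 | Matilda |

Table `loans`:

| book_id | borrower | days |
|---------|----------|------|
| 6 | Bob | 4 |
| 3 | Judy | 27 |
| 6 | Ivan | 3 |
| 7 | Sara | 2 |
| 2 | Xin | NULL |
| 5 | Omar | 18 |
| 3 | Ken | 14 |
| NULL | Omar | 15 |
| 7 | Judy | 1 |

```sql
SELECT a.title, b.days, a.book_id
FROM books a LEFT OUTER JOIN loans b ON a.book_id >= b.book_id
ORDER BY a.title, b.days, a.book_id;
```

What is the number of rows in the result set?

LEFT JOIN keeps every row from `books`; unmatched rows get NULL for `loans`'s columns.
Matching on a.book_id >= b.book_id. A NULL in a compared column never satisfies the condition.
- a[0] book_id=4 → 3 match(es) in b → 3 row(s).
- a[1] book_id=4 → 3 match(es) in b → 3 row(s).
- a[2] book_id=1 → no match; kept with NULLs on the b side.
- a[3] book_id=1 → no match; kept with NULLs on the b side.
- a[4] book_id=4 → 3 match(es) in b → 3 row(s).
- a[5] book_id=1 → no match; kept with NULLs on the b side.
Total: 9 matched + 3 padded = 12 rows.

12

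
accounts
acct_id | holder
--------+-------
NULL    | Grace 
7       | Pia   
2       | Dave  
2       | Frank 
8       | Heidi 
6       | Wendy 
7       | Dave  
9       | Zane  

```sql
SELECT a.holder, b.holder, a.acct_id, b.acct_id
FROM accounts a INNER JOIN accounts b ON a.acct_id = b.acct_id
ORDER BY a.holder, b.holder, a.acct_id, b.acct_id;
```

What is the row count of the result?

11

INNER JOIN keeps only pairs where the ON condition holds.
Matching on a.acct_id = b.acct_id. A NULL in a compared column never satisfies the condition.
Matched pairs: 11.
Total: 11 rows.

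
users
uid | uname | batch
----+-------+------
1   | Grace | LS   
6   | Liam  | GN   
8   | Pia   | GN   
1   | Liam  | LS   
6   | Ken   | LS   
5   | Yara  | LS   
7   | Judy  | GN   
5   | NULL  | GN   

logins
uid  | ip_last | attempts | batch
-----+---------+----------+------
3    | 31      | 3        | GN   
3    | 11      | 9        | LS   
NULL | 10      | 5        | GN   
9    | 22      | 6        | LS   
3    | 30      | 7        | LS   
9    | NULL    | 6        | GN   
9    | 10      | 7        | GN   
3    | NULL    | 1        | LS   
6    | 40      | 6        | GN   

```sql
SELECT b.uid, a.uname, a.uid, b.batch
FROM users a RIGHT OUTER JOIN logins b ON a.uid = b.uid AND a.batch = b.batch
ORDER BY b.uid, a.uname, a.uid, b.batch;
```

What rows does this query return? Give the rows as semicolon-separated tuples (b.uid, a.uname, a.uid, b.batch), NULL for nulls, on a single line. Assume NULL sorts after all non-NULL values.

(3, NULL, NULL, GN); (3, NULL, NULL, LS); (3, NULL, NULL, LS); (3, NULL, NULL, LS); (6, Liam, 6, GN); (9, NULL, NULL, GN); (9, NULL, NULL, GN); (9, NULL, NULL, LS); (NULL, NULL, NULL, GN)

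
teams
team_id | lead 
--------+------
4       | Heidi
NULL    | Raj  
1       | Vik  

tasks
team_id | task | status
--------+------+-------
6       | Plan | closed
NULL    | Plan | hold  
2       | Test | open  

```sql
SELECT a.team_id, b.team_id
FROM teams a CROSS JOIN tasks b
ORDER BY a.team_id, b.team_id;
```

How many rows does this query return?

9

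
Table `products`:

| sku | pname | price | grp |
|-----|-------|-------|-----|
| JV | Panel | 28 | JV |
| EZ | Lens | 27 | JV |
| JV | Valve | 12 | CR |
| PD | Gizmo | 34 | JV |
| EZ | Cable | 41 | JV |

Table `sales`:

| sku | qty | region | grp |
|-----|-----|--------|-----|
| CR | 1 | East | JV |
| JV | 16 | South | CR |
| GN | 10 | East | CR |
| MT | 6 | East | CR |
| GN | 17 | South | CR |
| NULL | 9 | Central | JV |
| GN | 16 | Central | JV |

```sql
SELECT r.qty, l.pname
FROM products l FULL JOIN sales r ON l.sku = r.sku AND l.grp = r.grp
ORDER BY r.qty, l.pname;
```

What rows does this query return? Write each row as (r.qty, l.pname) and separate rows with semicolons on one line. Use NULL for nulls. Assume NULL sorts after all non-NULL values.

FULL OUTER JOIN keeps every row from both sides; unmatched rows get NULL for the other side's columns.
Matching on l.sku = r.sku AND l.grp = r.grp. A NULL in a compared column never satisfies the condition.
- l[0] sku=JV, grp=JV → no match; kept with NULLs on the r side.
- l[1] sku=EZ, grp=JV → no match; kept with NULLs on the r side.
- l[2] sku=JV, grp=CR → 1 match(es) in r → 1 row(s).
- l[3] sku=PD, grp=JV → no match; kept with NULLs on the r side.
- l[4] sku=EZ, grp=JV → no match; kept with NULLs on the r side.
- 6 r row(s) had no l match → kept, l columns NULL.

(1, NULL); (6, NULL); (9, NULL); (10, NULL); (16, Valve); (16, NULL); (17, NULL); (NULL, Cable); (NULL, Gizmo); (NULL, Lens); (NULL, Panel)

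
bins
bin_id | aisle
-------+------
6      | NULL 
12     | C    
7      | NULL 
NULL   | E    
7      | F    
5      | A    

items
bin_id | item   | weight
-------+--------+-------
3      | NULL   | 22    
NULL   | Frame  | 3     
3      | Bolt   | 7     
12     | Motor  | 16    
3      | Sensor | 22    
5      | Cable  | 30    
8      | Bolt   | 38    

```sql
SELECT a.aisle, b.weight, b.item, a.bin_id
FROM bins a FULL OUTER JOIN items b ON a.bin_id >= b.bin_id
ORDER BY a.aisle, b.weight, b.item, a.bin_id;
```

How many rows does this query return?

FULL OUTER JOIN keeps every row from both sides; unmatched rows get NULL for the other side's columns.
Matching on a.bin_id >= b.bin_id. A NULL in a compared column never satisfies the condition.
- a row (bin_id=6): matches 4 b row(s) → 4 output row(s).
- a row (bin_id=12): matches 6 b row(s) → 6 output row(s).
- a row (bin_id=7): matches 4 b row(s) → 4 output row(s).
- a row (bin_id=NULL): no match → kept, b columns NULL.
- a row (bin_id=7): matches 4 b row(s) → 4 output row(s).
- a row (bin_id=5): matches 4 b row(s) → 4 output row(s).
- 1 row(s) from b found no a partner → padded with NULL.
Total: 22 matched + 2 padded = 24 rows.

24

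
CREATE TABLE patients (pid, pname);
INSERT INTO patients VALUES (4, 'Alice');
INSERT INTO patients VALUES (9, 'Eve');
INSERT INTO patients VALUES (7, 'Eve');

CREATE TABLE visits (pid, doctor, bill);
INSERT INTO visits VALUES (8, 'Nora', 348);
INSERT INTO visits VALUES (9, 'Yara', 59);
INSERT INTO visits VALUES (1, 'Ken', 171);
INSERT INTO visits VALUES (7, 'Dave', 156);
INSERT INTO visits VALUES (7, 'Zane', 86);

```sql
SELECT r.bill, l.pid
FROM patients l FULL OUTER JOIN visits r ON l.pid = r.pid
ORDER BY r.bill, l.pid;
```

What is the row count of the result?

6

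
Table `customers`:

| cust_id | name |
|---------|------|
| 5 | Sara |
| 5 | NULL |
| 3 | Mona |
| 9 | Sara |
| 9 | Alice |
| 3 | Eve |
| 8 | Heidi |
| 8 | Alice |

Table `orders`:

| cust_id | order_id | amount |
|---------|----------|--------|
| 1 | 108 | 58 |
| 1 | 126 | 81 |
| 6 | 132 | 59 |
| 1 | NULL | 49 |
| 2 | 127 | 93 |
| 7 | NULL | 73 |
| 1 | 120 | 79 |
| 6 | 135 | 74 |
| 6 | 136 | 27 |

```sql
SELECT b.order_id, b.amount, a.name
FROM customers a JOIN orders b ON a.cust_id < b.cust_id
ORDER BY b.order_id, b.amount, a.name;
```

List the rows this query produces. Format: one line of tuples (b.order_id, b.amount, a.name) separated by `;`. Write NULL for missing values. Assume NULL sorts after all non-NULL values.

INNER JOIN keeps only pairs where the ON condition holds.
Matching on a.cust_id < b.cust_id.
Matched pairs: 16.

(132, 59, Eve); (132, 59, Mona); (132, 59, Sara); (132, 59, NULL); (135, 74, Eve); (135, 74, Mona); (135, 74, Sara); (135, 74, NULL); (136, 27, Eve); (136, 27, Mona); (136, 27, Sara); (136, 27, NULL); (NULL, 73, Eve); (NULL, 73, Mona); (NULL, 73, Sara); (NULL, 73, NULL)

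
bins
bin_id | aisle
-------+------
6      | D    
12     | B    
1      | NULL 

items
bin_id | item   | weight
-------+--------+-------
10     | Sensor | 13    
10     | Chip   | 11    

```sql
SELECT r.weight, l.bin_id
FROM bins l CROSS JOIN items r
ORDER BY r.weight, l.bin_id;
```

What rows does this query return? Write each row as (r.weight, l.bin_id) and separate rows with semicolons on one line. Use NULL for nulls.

(11, 1); (11, 6); (11, 12); (13, 1); (13, 6); (13, 12)

CROSS JOIN pairs every row of `bins` with every row of `items`: 3 × 2 = 6 rows.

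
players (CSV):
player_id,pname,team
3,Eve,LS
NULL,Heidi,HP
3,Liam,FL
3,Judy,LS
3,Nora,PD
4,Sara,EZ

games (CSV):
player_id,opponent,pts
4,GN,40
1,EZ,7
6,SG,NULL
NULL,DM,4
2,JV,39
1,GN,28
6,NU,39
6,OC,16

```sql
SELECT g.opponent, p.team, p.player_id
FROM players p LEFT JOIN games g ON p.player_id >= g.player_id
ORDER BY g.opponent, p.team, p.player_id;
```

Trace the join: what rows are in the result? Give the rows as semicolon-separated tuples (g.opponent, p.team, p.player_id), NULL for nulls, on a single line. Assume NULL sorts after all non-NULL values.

LEFT JOIN keeps every row from `players`; unmatched rows get NULL for `games`'s columns.
Matching on p.player_id >= g.player_id. A NULL in a compared column never satisfies the condition.
Matched pairs: 16; unmatched p rows kept: 1.

(EZ, EZ, 4); (EZ, FL, 3); (EZ, LS, 3); (EZ, LS, 3); (EZ, PD, 3); (GN, EZ, 4); (GN, EZ, 4); (GN, FL, 3); (GN, LS, 3); (GN, LS, 3); (GN, PD, 3); (JV, EZ, 4); (JV, FL, 3); (JV, LS, 3); (JV, LS, 3); (JV, PD, 3); (NULL, HP, NULL)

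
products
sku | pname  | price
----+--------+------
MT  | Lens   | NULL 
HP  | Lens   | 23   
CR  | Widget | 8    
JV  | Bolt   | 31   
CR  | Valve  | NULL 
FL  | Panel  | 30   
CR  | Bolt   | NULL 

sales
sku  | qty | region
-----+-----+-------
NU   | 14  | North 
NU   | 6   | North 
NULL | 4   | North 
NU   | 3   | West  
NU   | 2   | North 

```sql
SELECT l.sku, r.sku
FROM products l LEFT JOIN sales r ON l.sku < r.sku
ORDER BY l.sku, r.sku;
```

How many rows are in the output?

28

LEFT JOIN keeps every row from `products`; unmatched rows get NULL for `sales`'s columns.
Matching on l.sku < r.sku. A NULL in a compared column never satisfies the condition.
Matched pairs: 28; unmatched l rows kept: 0.
Total: 28 rows.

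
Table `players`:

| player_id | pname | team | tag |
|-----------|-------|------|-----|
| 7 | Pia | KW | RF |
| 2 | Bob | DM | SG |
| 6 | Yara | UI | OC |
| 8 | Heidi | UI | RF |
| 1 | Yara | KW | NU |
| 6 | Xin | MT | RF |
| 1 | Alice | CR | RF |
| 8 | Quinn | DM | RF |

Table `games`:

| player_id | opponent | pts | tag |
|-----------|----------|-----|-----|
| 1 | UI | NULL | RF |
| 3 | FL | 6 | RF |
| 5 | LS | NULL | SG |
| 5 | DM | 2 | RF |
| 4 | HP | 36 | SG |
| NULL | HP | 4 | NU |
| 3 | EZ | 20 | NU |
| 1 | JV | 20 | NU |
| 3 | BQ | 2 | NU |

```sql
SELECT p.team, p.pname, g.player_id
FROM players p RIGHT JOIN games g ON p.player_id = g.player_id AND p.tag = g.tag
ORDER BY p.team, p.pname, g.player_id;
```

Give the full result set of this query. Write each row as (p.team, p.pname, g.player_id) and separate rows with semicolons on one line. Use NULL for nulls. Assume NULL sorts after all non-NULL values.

(CR, Alice, 1); (KW, Yara, 1); (NULL, NULL, 3); (NULL, NULL, 3); (NULL, NULL, 3); (NULL, NULL, 4); (NULL, NULL, 5); (NULL, NULL, 5); (NULL, NULL, NULL)

RIGHT JOIN keeps every row from `games`; unmatched rows get NULL for `players`'s columns.
Matching on p.player_id = g.player_id AND p.tag = g.tag. A NULL in a compared column never satisfies the condition.
Matched pairs: 2; unmatched g rows kept: 7.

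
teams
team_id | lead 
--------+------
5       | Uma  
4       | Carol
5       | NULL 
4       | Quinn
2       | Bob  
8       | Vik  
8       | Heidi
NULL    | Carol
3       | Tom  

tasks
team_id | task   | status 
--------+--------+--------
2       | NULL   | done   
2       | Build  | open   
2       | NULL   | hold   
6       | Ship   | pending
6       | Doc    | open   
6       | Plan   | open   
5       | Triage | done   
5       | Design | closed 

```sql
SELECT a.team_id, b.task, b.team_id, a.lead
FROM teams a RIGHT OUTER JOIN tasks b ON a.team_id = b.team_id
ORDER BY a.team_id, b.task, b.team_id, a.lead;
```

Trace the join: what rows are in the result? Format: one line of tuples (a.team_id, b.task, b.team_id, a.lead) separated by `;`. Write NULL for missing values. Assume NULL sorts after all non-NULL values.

RIGHT JOIN keeps every row from `tasks`; unmatched rows get NULL for `teams`'s columns.
Matching on a.team_id = b.team_id. A NULL in a compared column never satisfies the condition.
Matched pairs: 7; unmatched b rows kept: 3.

(2, Build, 2, Bob); (2, NULL, 2, Bob); (2, NULL, 2, Bob); (5, Design, 5, Uma); (5, Design, 5, NULL); (5, Triage, 5, Uma); (5, Triage, 5, NULL); (NULL, Doc, 6, NULL); (NULL, Plan, 6, NULL); (NULL, Ship, 6, NULL)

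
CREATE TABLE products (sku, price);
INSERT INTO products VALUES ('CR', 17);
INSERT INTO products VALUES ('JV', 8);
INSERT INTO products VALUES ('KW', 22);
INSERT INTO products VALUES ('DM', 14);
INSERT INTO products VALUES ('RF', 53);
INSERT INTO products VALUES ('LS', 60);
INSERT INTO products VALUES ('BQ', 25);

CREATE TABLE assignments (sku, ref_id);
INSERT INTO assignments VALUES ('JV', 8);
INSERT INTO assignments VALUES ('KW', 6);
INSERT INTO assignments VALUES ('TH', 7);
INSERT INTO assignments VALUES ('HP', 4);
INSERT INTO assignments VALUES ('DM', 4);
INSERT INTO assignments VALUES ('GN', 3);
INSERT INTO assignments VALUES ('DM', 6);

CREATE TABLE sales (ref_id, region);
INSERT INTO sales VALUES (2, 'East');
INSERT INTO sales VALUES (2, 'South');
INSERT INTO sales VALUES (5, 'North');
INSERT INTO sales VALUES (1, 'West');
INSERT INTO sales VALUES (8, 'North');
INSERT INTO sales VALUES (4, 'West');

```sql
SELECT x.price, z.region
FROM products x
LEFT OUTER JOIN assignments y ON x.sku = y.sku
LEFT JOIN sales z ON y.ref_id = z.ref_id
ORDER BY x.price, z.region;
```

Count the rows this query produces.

Step 1 — x LEFT JOIN y on sku → 8 row(s).
Then LEFT JOIN `sales z` on ref_id: each of those 8 rows is kept; rows whose y.ref_id has no match in z get NULL for z's columns.
Result: 8 row(s).

8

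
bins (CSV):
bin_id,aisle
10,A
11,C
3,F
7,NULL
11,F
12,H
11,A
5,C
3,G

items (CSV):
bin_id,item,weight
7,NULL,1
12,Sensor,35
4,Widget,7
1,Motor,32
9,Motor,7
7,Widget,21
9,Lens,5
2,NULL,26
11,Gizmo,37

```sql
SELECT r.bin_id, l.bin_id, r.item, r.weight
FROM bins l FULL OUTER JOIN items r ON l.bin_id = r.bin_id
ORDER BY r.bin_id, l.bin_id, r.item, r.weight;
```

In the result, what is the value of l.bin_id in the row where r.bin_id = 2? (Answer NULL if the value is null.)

NULL

FULL OUTER JOIN keeps every row from both sides; unmatched rows get NULL for the other side's columns.
Matching on l.bin_id = r.bin_id.
Matched pairs: 6; unmatched l rows kept: 4; unmatched r rows kept: 5.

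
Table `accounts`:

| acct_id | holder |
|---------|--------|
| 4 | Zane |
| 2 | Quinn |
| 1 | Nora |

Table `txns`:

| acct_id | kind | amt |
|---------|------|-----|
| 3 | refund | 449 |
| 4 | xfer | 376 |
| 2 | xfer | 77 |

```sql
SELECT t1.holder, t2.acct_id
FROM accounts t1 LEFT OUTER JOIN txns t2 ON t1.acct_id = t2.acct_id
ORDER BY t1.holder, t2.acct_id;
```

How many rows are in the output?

3

LEFT JOIN keeps every row from `accounts`; unmatched rows get NULL for `txns`'s columns.
Matching on t1.acct_id = t2.acct_id.
Matched pairs: 2; unmatched t1 rows kept: 1.
Total: 2 matched + 1 padded = 3 rows.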